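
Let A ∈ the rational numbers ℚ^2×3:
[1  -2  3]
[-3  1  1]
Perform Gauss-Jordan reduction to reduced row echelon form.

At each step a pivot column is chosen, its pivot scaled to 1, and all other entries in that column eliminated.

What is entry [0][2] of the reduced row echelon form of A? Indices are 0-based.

pivot(0,0)=1: scale R0 → (1, -2, 3)
  clear (1,0): R1 −= (-3)R0 → (0, -5, 10)
pivot(1,1)=-5: scale R1 → (0, 1, -2)
  clear (0,1): R0 −= (-2)R1 → (1, 0, -1)

M[0][2] = -1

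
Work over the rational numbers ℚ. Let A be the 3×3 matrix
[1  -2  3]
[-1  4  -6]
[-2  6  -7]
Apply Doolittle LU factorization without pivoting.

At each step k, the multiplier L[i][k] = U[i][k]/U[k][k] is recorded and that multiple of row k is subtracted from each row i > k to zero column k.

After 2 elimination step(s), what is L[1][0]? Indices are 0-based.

L[1][0] = -1

k=0: U[0][0]=1
  eliminate (1,0): mult=-1, new row 1: (0, 2, -3); set L[1][0]=-1
  eliminate (2,0): mult=-2, new row 2: (0, 2, -1); set L[2][0]=-2
k=1: U[1][1]=2
  eliminate (2,1): mult=1, new row 2: (0, 0, 2); set L[2][1]=1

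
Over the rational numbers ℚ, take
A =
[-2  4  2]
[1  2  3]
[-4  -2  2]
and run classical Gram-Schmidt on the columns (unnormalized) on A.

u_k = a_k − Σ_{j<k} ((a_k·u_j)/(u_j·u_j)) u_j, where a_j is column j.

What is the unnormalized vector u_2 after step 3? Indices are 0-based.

Step 1: u_0 = a_0 = (-2, 1, -4).
Step 2: u_1 = a_1 − (2/21)·u_0 = (88/21, 40/21, -34/21).
Step 3: u_2 = a_2 − (-3/7)·u_0 − (57/125)·u_1 = (-96/125, 64/25, 128/125).

u_2 = (-96/125, 64/25, 128/125)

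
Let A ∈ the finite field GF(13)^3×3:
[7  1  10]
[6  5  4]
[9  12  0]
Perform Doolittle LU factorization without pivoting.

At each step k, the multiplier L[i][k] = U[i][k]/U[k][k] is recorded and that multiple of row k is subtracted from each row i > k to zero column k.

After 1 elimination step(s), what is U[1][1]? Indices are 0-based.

U[1][1] = 6

[col 0] pivot 7
  R1 -= 12*R0 → (0, 6, 1)  (L[1][0] := 12)
  R2 -= 5*R0 → (0, 7, 2)  (L[2][0] := 5)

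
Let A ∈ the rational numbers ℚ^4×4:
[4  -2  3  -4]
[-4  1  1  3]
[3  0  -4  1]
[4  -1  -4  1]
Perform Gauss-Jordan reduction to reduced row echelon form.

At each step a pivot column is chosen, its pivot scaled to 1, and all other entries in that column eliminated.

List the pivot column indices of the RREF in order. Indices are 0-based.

[1] R0 /= 4  ⇒  (1, -1/2, 3/4, -1)
     R1 -= -4·R0  ⇒  (0, -1, 4, -1)
     R2 -= 3·R0  ⇒  (0, 3/2, -25/4, 4)
     R3 -= 4·R0  ⇒  (0, 1, -7, 5)
[2] R1 /= -1  ⇒  (0, 1, -4, 1)
     R0 -= -1/2·R1  ⇒  (1, 0, -5/4, -1/2)
     R2 -= 3/2·R1  ⇒  (0, 0, -1/4, 5/2)
     R3 -= 1·R1  ⇒  (0, 0, -3, 4)
[3] R2 /= -1/4  ⇒  (0, 0, 1, -10)
     R0 -= -5/4·R2  ⇒  (1, 0, 0, -13)
     R1 -= -4·R2  ⇒  (0, 1, 0, -39)
     R3 -= -3·R2  ⇒  (0, 0, 0, -26)
[4] R3 /= -26  ⇒  (0, 0, 0, 1)
     R0 -= -13·R3  ⇒  (1, 0, 0, 0)
     R1 -= -39·R3  ⇒  (0, 1, 0, 0)
     R2 -= -10·R3  ⇒  (0, 0, 1, 0)

pivot columns: 0, 1, 2, 3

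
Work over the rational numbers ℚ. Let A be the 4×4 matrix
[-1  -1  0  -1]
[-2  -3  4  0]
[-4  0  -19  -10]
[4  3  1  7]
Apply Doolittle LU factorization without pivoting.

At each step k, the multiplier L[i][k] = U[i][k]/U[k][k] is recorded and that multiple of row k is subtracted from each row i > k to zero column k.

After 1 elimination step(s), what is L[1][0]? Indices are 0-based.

L[1][0] = 2

Step 1: pivot at (0,0) is -1.
  row1 ← row1 − (2)·row0  ⇒  L[1][0]=2, U row1=(0, -1, 4, 2)
  row2 ← row2 − (4)·row0  ⇒  L[2][0]=4, U row2=(0, 4, -19, -6)
  row3 ← row3 − (-4)·row0  ⇒  L[3][0]=-4, U row3=(0, -1, 1, 3)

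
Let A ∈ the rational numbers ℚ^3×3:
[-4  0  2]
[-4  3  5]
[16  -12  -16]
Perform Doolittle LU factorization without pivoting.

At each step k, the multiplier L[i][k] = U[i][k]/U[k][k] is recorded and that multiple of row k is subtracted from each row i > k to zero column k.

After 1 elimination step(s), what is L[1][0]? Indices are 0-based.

L[1][0] = 1

k=0: U[0][0]=-4
  eliminate (1,0): mult=1, new row 1: (0, 3, 3); set L[1][0]=1
  eliminate (2,0): mult=-4, new row 2: (0, -12, -8); set L[2][0]=-4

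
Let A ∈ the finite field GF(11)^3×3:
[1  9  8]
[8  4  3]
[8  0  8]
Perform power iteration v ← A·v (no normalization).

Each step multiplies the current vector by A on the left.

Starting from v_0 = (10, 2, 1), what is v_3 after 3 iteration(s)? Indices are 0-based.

v_0 = (10, 2, 1).
v_1 = A·v_0 = (3, 3, 0).
v_2 = A·v_1 = (8, 3, 2).
v_3 = A·v_2 = (7, 5, 3).

v_3 = (7, 5, 3)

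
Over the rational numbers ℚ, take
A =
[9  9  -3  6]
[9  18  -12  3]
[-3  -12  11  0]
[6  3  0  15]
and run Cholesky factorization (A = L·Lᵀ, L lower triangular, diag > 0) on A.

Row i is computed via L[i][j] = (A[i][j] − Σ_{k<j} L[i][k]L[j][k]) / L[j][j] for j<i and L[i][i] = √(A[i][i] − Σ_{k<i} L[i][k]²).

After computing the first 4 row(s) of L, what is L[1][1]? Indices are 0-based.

Step 1: L[0][0] = √(9) = 3.
  L[1][0] = (9) / L[0][0] = 3.
Step 2: L[1][1] = √(9) = 3.
  L[2][0] = (-3) / L[0][0] = -1.
  L[2][1] = (-9) / L[1][1] = -3.
Step 3: L[2][2] = √(1) = 1.
  L[3][0] = (6) / L[0][0] = 2.
  L[3][1] = (-3) / L[1][1] = -1.
  L[3][2] = (-1) / L[2][2] = -1.
Step 4: L[3][3] = √(9) = 3.

L[1][1] = 3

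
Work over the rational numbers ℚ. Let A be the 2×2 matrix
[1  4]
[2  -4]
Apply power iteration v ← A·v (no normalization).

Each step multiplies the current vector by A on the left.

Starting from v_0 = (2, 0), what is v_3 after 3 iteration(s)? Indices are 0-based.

v_3 = (-30, 84)

v_0 = (2, 0).
v_1 = A·v_0 = (2, 4).
v_2 = A·v_1 = (18, -12).
v_3 = A·v_2 = (-30, 84).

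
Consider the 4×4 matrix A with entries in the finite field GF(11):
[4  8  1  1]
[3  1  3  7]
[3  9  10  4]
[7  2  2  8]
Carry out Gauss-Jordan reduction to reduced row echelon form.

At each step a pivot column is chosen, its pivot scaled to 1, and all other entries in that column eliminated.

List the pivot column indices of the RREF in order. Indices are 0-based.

step 1: normalize row 0 (÷4) = (1, 2, 3, 3)
  row 1: subtract 3×row0 = (0, 6, 5, 9)
  row 2: subtract 3×row0 = (0, 3, 1, 6)
  row 3: subtract 7×row0 = (0, 10, 3, 9)
step 2: normalize row 1 (÷6) = (0, 1, 10, 7)
  row 0: subtract 2×row1 = (1, 0, 5, 0)
  row 2: subtract 3×row1 = (0, 0, 4, 7)
  row 3: subtract 10×row1 = (0, 0, 2, 5)
step 3: normalize row 2 (÷4) = (0, 0, 1, 10)
  row 0: subtract 5×row2 = (1, 0, 0, 5)
  row 1: subtract 10×row2 = (0, 1, 0, 6)
  row 3: subtract 2×row2 = (0, 0, 0, 7)
step 4: normalize row 3 (÷7) = (0, 0, 0, 1)
  row 0: subtract 5×row3 = (1, 0, 0, 0)
  row 1: subtract 6×row3 = (0, 1, 0, 0)
  row 2: subtract 10×row3 = (0, 0, 1, 0)

pivot columns: 0, 1, 2, 3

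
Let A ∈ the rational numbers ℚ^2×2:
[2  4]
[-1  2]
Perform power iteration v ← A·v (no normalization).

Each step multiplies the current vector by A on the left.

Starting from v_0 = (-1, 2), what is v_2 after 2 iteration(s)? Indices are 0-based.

v_0 = (-1, 2).
v_1 = A·v_0 = (6, 5).
v_2 = A·v_1 = (32, 4).

v_2 = (32, 4)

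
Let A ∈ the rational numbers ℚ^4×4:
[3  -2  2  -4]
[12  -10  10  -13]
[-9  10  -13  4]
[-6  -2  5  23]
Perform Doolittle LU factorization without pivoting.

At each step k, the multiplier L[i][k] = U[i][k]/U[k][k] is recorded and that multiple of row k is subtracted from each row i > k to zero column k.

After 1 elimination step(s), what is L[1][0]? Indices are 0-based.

Step 1: pivot at (0,0) is 3.
  row1 ← row1 − (4)·row0  ⇒  L[1][0]=4, U row1=(0, -2, 2, 3)
  row2 ← row2 − (-3)·row0  ⇒  L[2][0]=-3, U row2=(0, 4, -7, -8)
  row3 ← row3 − (-2)·row0  ⇒  L[3][0]=-2, U row3=(0, -6, 9, 15)

L[1][0] = 4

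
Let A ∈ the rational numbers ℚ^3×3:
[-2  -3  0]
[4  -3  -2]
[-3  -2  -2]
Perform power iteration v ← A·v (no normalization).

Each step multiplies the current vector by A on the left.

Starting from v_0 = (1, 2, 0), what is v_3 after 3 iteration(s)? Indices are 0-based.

v_3 = (-8, 40, -126)

v_0 = (1, 2, 0).
v_1 = A·v_0 = (-8, -2, -7).
v_2 = A·v_1 = (22, -12, 42).
v_3 = A·v_2 = (-8, 40, -126).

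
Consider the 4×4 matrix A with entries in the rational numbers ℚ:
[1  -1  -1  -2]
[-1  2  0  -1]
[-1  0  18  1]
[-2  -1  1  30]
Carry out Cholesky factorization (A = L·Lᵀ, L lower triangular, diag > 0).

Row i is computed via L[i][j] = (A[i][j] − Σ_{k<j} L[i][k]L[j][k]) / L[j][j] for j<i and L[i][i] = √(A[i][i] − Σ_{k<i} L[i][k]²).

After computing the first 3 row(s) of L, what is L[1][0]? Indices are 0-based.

L[1][0] = -1

Step 1: L[0][0] = √(1) = 1.
  L[1][0] = (-1) / L[0][0] = -1.
Step 2: L[1][1] = √(1) = 1.
  L[2][0] = (-1) / L[0][0] = -1.
  L[2][1] = (-1) / L[1][1] = -1.
Step 3: L[2][2] = √(16) = 4.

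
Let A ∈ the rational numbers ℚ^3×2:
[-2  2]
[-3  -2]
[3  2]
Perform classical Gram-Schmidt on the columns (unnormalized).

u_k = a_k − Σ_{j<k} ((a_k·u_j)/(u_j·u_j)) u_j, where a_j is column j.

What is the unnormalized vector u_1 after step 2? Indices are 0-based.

Step 1: u_0 = a_0 = (-2, -3, 3).
Step 2: u_1 = a_1 − (4/11)·u_0 = (30/11, -10/11, 10/11).

u_1 = (30/11, -10/11, 10/11)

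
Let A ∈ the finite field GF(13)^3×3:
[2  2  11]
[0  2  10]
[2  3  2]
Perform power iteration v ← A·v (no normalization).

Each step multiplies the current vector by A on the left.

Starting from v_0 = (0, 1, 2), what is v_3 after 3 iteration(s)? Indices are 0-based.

v_0 = (0, 1, 2).
v_1 = A·v_0 = (11, 9, 7).
v_2 = A·v_1 = (0, 10, 11).
v_3 = A·v_2 = (11, 0, 0).

v_3 = (11, 0, 0)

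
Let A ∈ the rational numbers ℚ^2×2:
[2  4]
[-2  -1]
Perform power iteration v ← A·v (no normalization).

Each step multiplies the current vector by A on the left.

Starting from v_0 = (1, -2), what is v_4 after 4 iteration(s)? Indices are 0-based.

v_0 = (1, -2).
v_1 = A·v_0 = (-6, 0).
v_2 = A·v_1 = (-12, 12).
v_3 = A·v_2 = (24, 12).
v_4 = A·v_3 = (96, -60).

v_4 = (96, -60)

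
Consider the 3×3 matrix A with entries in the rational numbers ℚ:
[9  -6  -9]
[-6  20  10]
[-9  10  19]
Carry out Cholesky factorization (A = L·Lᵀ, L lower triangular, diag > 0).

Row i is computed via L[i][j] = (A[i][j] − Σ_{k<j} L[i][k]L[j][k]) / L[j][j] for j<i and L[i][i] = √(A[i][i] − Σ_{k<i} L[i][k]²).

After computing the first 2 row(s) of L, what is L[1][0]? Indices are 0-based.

Step 1: L[0][0] = √(9) = 3.
  L[1][0] = (-6) / L[0][0] = -2.
Step 2: L[1][1] = √(16) = 4.

L[1][0] = -2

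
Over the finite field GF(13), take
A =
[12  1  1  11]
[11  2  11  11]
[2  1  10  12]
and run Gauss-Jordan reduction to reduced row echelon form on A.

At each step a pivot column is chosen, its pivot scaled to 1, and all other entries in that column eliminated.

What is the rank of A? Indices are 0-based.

rank = 3

pivot(0,0)=12: scale R0 → (1, 12, 12, 2)
  clear (1,0): R1 −= (11)R0 → (0, 0, 9, 2)
  clear (2,0): R2 −= (2)R0 → (0, 3, 12, 8)
pivot(1,1): swap R1↔R2
pivot(1,1)=3: scale R1 → (0, 1, 4, 7)
  clear (0,1): R0 −= (12)R1 → (1, 0, 3, 9)
pivot(2,2)=9: scale R2 → (0, 0, 1, 6)
  clear (0,2): R0 −= (3)R2 → (1, 0, 0, 4)
  clear (1,2): R1 −= (4)R2 → (0, 1, 0, 9)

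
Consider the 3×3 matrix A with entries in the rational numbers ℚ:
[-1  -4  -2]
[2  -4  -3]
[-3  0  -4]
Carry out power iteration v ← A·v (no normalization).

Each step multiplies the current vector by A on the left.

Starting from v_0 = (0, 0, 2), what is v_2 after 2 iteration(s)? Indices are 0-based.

v_2 = (44, 40, 44)

v_0 = (0, 0, 2).
v_1 = A·v_0 = (-4, -6, -8).
v_2 = A·v_1 = (44, 40, 44).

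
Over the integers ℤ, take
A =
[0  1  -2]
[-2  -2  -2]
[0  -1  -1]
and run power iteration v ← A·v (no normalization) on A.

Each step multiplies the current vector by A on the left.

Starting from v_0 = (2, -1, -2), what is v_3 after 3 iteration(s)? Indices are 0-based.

v_3 = (-6, 50, 21)

v_0 = (2, -1, -2).
v_1 = A·v_0 = (3, 2, 3).
v_2 = A·v_1 = (-4, -16, -5).
v_3 = A·v_2 = (-6, 50, 21).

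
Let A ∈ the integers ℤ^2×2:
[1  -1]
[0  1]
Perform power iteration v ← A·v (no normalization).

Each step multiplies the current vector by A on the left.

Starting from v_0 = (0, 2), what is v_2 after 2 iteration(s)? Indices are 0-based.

v_2 = (-4, 2)

v_0 = (0, 2).
v_1 = A·v_0 = (-2, 2).
v_2 = A·v_1 = (-4, 2).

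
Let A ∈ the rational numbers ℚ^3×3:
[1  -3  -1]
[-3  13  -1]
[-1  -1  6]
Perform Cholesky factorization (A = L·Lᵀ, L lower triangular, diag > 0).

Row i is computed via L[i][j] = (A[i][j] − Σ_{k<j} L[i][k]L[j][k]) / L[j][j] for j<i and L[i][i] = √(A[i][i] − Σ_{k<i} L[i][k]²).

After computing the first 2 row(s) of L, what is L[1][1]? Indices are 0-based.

L[1][1] = 2

Step 1: L[0][0] = √(1) = 1.
  L[1][0] = (-3) / L[0][0] = -3.
Step 2: L[1][1] = √(4) = 2.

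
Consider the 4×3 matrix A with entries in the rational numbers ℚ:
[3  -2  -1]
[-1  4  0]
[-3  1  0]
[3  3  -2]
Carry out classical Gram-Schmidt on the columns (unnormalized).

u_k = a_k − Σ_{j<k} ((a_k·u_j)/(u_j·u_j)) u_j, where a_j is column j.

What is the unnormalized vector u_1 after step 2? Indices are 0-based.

u_1 = (-11/7, 27/7, 4/7, 24/7)

Step 1: u_0 = a_0 = (3, -1, -3, 3).
Step 2: u_1 = a_1 − (-1/7)·u_0 = (-11/7, 27/7, 4/7, 24/7).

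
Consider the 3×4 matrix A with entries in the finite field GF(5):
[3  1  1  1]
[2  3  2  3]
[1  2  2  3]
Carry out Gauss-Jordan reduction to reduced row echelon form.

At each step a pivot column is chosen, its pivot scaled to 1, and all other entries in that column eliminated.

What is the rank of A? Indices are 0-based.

[1] R0 /= 3  ⇒  (1, 2, 2, 2)
     R1 -= 2·R0  ⇒  (0, 4, 3, 4)
     R2 -= 1·R0  ⇒  (0, 0, 0, 1)
[2] R1 /= 4  ⇒  (0, 1, 2, 1)
     R0 -= 2·R1  ⇒  (1, 0, 3, 0)
column 2 empty below row 2
[3] R2 /= 1  ⇒  (0, 0, 0, 1)
     R1 -= 1·R2  ⇒  (0, 1, 2, 0)

rank = 3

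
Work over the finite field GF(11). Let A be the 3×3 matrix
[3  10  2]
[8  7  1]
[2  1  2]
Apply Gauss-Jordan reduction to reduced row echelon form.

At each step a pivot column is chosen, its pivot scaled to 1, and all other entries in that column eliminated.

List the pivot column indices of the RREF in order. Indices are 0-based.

pivot columns: 0, 1, 2

step 1: normalize row 0 (÷3) = (1, 7, 8)
  row 1: subtract 8×row0 = (0, 6, 3)
  row 2: subtract 2×row0 = (0, 9, 8)
step 2: normalize row 1 (÷6) = (0, 1, 6)
  row 0: subtract 7×row1 = (1, 0, 10)
  row 2: subtract 9×row1 = (0, 0, 9)
step 3: normalize row 2 (÷9) = (0, 0, 1)
  row 0: subtract 10×row2 = (1, 0, 0)
  row 1: subtract 6×row2 = (0, 1, 0)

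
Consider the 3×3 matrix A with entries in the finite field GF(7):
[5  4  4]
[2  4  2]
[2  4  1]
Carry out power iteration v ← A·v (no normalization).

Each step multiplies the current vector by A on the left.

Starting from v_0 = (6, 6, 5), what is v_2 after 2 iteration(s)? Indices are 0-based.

v_2 = (4, 1, 2)

v_0 = (6, 6, 5).
v_1 = A·v_0 = (4, 4, 6).
v_2 = A·v_1 = (4, 1, 2).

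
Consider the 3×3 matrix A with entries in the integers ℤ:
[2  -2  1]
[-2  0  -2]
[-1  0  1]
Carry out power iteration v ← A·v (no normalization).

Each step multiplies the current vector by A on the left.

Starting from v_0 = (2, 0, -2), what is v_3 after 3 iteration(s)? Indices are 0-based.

v_3 = (-14, 12, -6)

v_0 = (2, 0, -2).
v_1 = A·v_0 = (2, 0, -4).
v_2 = A·v_1 = (0, 4, -6).
v_3 = A·v_2 = (-14, 12, -6).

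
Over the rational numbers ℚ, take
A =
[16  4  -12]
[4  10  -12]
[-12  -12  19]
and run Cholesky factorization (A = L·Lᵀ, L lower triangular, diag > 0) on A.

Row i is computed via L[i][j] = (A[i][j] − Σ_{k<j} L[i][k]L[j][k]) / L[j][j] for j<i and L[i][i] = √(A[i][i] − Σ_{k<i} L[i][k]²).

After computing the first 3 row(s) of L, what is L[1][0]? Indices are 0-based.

Step 1: L[0][0] = √(16) = 4.
  L[1][0] = (4) / L[0][0] = 1.
Step 2: L[1][1] = √(9) = 3.
  L[2][0] = (-12) / L[0][0] = -3.
  L[2][1] = (-9) / L[1][1] = -3.
Step 3: L[2][2] = √(1) = 1.

L[1][0] = 1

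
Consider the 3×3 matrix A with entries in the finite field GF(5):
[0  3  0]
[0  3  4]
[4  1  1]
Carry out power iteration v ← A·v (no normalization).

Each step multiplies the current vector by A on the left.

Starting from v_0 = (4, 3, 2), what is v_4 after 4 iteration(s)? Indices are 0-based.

v_0 = (4, 3, 2).
v_1 = A·v_0 = (4, 2, 1).
v_2 = A·v_1 = (1, 0, 4).
v_3 = A·v_2 = (0, 1, 3).
v_4 = A·v_3 = (3, 0, 4).

v_4 = (3, 0, 4)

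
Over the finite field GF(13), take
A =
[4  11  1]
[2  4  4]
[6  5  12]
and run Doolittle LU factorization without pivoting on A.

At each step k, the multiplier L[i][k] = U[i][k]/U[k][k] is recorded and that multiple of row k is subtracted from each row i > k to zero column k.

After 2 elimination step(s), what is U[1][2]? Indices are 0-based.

U[1][2] = 10

k=0: U[0][0]=4
  eliminate (1,0): mult=7, new row 1: (0, 5, 10); set L[1][0]=7
  eliminate (2,0): mult=8, new row 2: (0, 8, 4); set L[2][0]=8
k=1: U[1][1]=5
  eliminate (2,1): mult=12, new row 2: (0, 0, 1); set L[2][1]=12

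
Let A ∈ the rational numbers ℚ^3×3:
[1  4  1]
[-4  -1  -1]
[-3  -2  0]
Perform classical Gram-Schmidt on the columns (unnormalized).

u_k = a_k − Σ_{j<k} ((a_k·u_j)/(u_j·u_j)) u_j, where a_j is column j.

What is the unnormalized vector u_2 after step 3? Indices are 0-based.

Step 1: u_0 = a_0 = (1, -4, -3).
Step 2: u_1 = a_1 − (7/13)·u_0 = (45/13, 15/13, -5/13).
Step 3: u_2 = a_2 − (5/26)·u_0 − (6/35)·u_1 = (3/14, -3/7, 9/14).

u_2 = (3/14, -3/7, 9/14)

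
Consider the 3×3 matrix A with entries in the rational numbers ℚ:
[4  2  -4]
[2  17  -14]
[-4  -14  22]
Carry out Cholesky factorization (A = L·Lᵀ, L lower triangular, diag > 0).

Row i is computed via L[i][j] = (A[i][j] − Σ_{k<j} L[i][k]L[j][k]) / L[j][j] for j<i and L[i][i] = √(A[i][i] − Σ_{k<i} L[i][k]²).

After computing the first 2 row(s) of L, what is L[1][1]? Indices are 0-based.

L[1][1] = 4

Step 1: L[0][0] = √(4) = 2.
  L[1][0] = (2) / L[0][0] = 1.
Step 2: L[1][1] = √(16) = 4.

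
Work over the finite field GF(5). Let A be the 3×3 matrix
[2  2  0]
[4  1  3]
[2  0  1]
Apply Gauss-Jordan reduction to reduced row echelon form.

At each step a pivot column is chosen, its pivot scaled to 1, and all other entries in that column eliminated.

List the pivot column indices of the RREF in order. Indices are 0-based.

[1] R0 /= 2  ⇒  (1, 1, 0)
     R1 -= 4·R0  ⇒  (0, 2, 3)
     R2 -= 2·R0  ⇒  (0, 3, 1)
[2] R1 /= 2  ⇒  (0, 1, 4)
     R0 -= 1·R1  ⇒  (1, 0, 1)
     R2 -= 3·R1  ⇒  (0, 0, 4)
[3] R2 /= 4  ⇒  (0, 0, 1)
     R0 -= 1·R2  ⇒  (1, 0, 0)
     R1 -= 4·R2  ⇒  (0, 1, 0)

pivot columns: 0, 1, 2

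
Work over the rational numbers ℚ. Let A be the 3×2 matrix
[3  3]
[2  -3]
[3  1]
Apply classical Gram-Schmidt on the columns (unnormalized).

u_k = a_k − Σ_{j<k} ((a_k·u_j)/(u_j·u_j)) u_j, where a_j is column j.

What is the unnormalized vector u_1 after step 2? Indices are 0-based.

Step 1: u_0 = a_0 = (3, 2, 3).
Step 2: u_1 = a_1 − (3/11)·u_0 = (24/11, -39/11, 2/11).

u_1 = (24/11, -39/11, 2/11)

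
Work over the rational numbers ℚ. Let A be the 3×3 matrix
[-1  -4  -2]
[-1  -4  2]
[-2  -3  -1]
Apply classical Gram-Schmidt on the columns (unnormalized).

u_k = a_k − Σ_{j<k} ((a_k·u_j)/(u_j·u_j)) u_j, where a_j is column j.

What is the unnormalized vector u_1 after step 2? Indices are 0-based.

u_1 = (-5/3, -5/3, 5/3)

Step 1: u_0 = a_0 = (-1, -1, -2).
Step 2: u_1 = a_1 − (7/3)·u_0 = (-5/3, -5/3, 5/3).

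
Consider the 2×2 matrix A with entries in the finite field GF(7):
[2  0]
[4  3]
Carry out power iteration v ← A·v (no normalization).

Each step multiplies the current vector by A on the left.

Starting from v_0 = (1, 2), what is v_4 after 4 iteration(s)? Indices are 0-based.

v_0 = (1, 2).
v_1 = A·v_0 = (2, 3).
v_2 = A·v_1 = (4, 3).
v_3 = A·v_2 = (1, 4).
v_4 = A·v_3 = (2, 2).

v_4 = (2, 2)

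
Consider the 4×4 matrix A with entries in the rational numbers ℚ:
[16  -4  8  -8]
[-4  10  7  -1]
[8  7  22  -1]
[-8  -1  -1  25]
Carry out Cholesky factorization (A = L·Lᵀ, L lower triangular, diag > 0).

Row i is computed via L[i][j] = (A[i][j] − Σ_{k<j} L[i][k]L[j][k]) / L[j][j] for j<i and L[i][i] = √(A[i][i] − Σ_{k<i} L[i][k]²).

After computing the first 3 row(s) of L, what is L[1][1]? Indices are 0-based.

L[1][1] = 3

Step 1: L[0][0] = √(16) = 4.
  L[1][0] = (-4) / L[0][0] = -1.
Step 2: L[1][1] = √(9) = 3.
  L[2][0] = (8) / L[0][0] = 2.
  L[2][1] = (9) / L[1][1] = 3.
Step 3: L[2][2] = √(9) = 3.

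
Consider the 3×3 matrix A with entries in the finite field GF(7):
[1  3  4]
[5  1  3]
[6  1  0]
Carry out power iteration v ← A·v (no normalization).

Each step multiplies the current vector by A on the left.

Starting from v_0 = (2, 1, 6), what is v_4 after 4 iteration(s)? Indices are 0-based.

v_0 = (2, 1, 6).
v_1 = A·v_0 = (1, 1, 6).
v_2 = A·v_1 = (0, 3, 0).
v_3 = A·v_2 = (2, 3, 3).
v_4 = A·v_3 = (2, 1, 1).

v_4 = (2, 1, 1)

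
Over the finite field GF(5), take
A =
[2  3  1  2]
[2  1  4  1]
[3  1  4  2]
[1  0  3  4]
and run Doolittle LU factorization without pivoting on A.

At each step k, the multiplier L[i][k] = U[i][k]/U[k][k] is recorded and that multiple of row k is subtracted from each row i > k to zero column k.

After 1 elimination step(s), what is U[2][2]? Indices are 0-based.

Step 1: pivot at (0,0) is 2.
  row1 ← row1 − (1)·row0  ⇒  L[1][0]=1, U row1=(0, 3, 3, 4)
  row2 ← row2 − (4)·row0  ⇒  L[2][0]=4, U row2=(0, 4, 0, 4)
  row3 ← row3 − (3)·row0  ⇒  L[3][0]=3, U row3=(0, 1, 0, 3)

U[2][2] = 0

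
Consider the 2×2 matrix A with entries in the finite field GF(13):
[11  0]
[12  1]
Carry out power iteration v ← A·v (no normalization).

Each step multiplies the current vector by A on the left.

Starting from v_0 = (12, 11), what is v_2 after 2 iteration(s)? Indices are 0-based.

v_0 = (12, 11).
v_1 = A·v_0 = (2, 12).
v_2 = A·v_1 = (9, 10).

v_2 = (9, 10)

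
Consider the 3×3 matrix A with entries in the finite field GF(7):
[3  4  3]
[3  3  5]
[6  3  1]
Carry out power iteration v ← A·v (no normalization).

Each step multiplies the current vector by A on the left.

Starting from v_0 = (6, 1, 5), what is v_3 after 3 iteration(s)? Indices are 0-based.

v_3 = (1, 4, 5)

v_0 = (6, 1, 5).
v_1 = A·v_0 = (2, 4, 2).
v_2 = A·v_1 = (0, 0, 5).
v_3 = A·v_2 = (1, 4, 5).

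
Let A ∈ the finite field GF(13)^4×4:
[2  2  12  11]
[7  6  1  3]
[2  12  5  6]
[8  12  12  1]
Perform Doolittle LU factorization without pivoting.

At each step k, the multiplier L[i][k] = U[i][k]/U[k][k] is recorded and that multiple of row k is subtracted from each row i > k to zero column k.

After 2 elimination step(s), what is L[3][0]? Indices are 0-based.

Step 1: pivot at (0,0) is 2.
  row1 ← row1 − (10)·row0  ⇒  L[1][0]=10, U row1=(0, 12, 11, 10)
  row2 ← row2 − (1)·row0  ⇒  L[2][0]=1, U row2=(0, 10, 6, 8)
  row3 ← row3 − (4)·row0  ⇒  L[3][0]=4, U row3=(0, 4, 3, 9)
Step 2: pivot at (1,1) is 12.
  row2 ← row2 − (3)·row1  ⇒  L[2][1]=3, U row2=(0, 0, 12, 4)
  row3 ← row3 − (9)·row1  ⇒  L[3][1]=9, U row3=(0, 0, 8, 10)

L[3][0] = 4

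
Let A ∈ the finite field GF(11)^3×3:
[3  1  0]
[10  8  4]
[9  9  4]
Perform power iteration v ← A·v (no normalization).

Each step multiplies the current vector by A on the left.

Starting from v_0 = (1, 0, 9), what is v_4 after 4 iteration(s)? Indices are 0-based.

v_4 = (9, 9, 5)

v_0 = (1, 0, 9).
v_1 = A·v_0 = (3, 2, 1).
v_2 = A·v_1 = (0, 6, 5).
v_3 = A·v_2 = (6, 2, 8).
v_4 = A·v_3 = (9, 9, 5).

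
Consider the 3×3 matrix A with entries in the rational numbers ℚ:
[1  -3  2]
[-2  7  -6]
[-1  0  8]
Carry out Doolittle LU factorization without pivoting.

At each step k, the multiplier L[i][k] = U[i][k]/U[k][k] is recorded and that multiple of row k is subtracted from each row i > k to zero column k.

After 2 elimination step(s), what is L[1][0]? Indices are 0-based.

k=0: U[0][0]=1
  eliminate (1,0): mult=-2, new row 1: (0, 1, -2); set L[1][0]=-2
  eliminate (2,0): mult=-1, new row 2: (0, -3, 10); set L[2][0]=-1
k=1: U[1][1]=1
  eliminate (2,1): mult=-3, new row 2: (0, 0, 4); set L[2][1]=-3

L[1][0] = -2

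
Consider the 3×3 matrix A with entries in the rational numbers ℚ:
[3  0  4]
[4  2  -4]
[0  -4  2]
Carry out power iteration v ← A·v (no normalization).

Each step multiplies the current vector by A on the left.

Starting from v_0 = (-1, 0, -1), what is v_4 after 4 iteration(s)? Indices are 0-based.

v_0 = (-1, 0, -1).
v_1 = A·v_0 = (-7, 0, -2).
v_2 = A·v_1 = (-29, -20, -4).
v_3 = A·v_2 = (-103, -140, 72).
v_4 = A·v_3 = (-21, -980, 704).

v_4 = (-21, -980, 704)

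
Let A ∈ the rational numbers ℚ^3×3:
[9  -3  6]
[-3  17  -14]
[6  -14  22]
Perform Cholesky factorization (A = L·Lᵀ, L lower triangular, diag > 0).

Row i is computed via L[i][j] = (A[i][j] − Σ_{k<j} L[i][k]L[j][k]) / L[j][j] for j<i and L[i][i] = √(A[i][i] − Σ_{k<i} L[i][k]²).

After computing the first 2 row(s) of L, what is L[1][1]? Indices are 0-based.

L[1][1] = 4

Step 1: L[0][0] = √(9) = 3.
  L[1][0] = (-3) / L[0][0] = -1.
Step 2: L[1][1] = √(16) = 4.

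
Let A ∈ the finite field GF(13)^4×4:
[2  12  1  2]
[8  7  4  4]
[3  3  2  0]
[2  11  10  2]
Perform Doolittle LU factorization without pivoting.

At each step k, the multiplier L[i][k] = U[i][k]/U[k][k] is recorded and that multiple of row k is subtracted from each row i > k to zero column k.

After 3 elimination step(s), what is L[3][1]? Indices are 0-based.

L[3][1] = 7

k=0: U[0][0]=2
  eliminate (1,0): mult=4, new row 1: (0, 11, 0, 9); set L[1][0]=4
  eliminate (2,0): mult=8, new row 2: (0, 11, 7, 10); set L[2][0]=8
  eliminate (3,0): mult=1, new row 3: (0, 12, 9, 0); set L[3][0]=1
k=1: U[1][1]=11
  eliminate (2,1): mult=1, new row 2: (0, 0, 7, 1); set L[2][1]=1
  eliminate (3,1): mult=7, new row 3: (0, 0, 9, 2); set L[3][1]=7
k=2: U[2][2]=7
  eliminate (3,2): mult=5, new row 3: (0, 0, 0, 10); set L[3][2]=5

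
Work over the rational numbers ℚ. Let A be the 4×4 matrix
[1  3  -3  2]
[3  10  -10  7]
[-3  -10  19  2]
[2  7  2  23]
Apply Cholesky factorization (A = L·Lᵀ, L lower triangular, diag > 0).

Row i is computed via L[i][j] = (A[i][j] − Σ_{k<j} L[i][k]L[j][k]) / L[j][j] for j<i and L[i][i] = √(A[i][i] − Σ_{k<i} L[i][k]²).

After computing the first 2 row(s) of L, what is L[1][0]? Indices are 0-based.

L[1][0] = 3

Step 1: L[0][0] = √(1) = 1.
  L[1][0] = (3) / L[0][0] = 3.
Step 2: L[1][1] = √(1) = 1.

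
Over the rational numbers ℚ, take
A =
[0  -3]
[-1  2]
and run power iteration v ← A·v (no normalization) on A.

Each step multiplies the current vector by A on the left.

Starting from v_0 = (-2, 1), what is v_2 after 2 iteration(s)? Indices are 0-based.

v_0 = (-2, 1).
v_1 = A·v_0 = (-3, 4).
v_2 = A·v_1 = (-12, 11).

v_2 = (-12, 11)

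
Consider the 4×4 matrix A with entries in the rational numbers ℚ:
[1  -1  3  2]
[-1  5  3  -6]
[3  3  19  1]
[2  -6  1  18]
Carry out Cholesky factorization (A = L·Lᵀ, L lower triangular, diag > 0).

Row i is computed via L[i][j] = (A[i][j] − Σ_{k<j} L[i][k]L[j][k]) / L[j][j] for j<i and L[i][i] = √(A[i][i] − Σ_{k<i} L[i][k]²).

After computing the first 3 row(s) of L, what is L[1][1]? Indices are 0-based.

Step 1: L[0][0] = √(1) = 1.
  L[1][0] = (-1) / L[0][0] = -1.
Step 2: L[1][1] = √(4) = 2.
  L[2][0] = (3) / L[0][0] = 3.
  L[2][1] = (6) / L[1][1] = 3.
Step 3: L[2][2] = √(1) = 1.

L[1][1] = 2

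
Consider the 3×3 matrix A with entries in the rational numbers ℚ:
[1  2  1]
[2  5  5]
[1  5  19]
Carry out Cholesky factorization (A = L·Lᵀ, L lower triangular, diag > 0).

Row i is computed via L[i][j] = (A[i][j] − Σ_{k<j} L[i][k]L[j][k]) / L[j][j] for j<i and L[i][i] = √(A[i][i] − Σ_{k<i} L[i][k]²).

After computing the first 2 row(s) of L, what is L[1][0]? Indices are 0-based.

Step 1: L[0][0] = √(1) = 1.
  L[1][0] = (2) / L[0][0] = 2.
Step 2: L[1][1] = √(1) = 1.

L[1][0] = 2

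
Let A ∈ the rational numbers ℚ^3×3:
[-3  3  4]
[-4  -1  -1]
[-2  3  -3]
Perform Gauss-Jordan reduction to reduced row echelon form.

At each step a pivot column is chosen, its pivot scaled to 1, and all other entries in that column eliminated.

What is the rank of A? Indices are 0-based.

[1] R0 /= -3  ⇒  (1, -1, -4/3)
     R1 -= -4·R0  ⇒  (0, -5, -19/3)
     R2 -= -2·R0  ⇒  (0, 1, -17/3)
[2] R1 /= -5  ⇒  (0, 1, 19/15)
     R0 -= -1·R1  ⇒  (1, 0, -1/15)
     R2 -= 1·R1  ⇒  (0, 0, -104/15)
[3] R2 /= -104/15  ⇒  (0, 0, 1)
     R0 -= -1/15·R2  ⇒  (1, 0, 0)
     R1 -= 19/15·R2  ⇒  (0, 1, 0)

rank = 3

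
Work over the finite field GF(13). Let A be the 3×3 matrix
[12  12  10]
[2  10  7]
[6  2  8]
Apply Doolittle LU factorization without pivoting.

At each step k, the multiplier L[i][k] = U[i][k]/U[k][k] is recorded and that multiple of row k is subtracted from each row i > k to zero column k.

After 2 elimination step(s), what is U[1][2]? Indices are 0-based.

U[1][2] = 1

[col 0] pivot 12
  R1 -= 11*R0 → (0, 8, 1)  (L[1][0] := 11)
  R2 -= 7*R0 → (0, 9, 3)  (L[2][0] := 7)
[col 1] pivot 8
  R2 -= 6*R1 → (0, 0, 10)  (L[2][1] := 6)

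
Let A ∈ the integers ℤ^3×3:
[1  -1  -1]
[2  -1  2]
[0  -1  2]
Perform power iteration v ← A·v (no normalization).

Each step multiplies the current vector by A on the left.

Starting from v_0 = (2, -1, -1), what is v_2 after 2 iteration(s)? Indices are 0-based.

v_0 = (2, -1, -1).
v_1 = A·v_0 = (4, 3, -1).
v_2 = A·v_1 = (2, 3, -5).

v_2 = (2, 3, -5)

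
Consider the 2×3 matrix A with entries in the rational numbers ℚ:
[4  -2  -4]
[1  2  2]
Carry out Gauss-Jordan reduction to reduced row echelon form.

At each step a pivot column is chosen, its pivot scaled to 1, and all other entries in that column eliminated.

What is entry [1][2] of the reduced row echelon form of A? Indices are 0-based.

M[1][2] = 6/5

[1] R0 /= 4  ⇒  (1, -1/2, -1)
     R1 -= 1·R0  ⇒  (0, 5/2, 3)
[2] R1 /= 5/2  ⇒  (0, 1, 6/5)
     R0 -= -1/2·R1  ⇒  (1, 0, -2/5)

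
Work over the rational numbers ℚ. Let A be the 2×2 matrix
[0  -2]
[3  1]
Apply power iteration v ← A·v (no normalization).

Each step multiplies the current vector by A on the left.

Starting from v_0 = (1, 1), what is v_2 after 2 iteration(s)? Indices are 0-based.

v_2 = (-8, -2)

v_0 = (1, 1).
v_1 = A·v_0 = (-2, 4).
v_2 = A·v_1 = (-8, -2).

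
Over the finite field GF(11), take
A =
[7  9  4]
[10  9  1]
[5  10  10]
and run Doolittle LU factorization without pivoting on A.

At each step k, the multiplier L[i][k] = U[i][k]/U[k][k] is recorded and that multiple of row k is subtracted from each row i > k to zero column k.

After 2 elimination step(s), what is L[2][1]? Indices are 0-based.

k=0: U[0][0]=7
  eliminate (1,0): mult=3, new row 1: (0, 4, 0); set L[1][0]=3
  eliminate (2,0): mult=7, new row 2: (0, 2, 4); set L[2][0]=7
k=1: U[1][1]=4
  eliminate (2,1): mult=6, new row 2: (0, 0, 4); set L[2][1]=6

L[2][1] = 6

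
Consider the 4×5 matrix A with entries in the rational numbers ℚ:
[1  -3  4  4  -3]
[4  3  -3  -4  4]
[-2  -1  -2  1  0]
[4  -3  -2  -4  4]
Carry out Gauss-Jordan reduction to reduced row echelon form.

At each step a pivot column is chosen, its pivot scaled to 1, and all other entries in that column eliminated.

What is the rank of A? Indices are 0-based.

pivot(0,0)=1: scale R0 → (1, -3, 4, 4, -3)
  clear (1,0): R1 −= (4)R0 → (0, 15, -19, -20, 16)
  clear (2,0): R2 −= (-2)R0 → (0, -7, 6, 9, -6)
  clear (3,0): R3 −= (4)R0 → (0, 9, -18, -20, 16)
pivot(1,1)=15: scale R1 → (0, 1, -19/15, -4/3, 16/15)
  clear (0,1): R0 −= (-3)R1 → (1, 0, 1/5, 0, 1/5)
  clear (2,1): R2 −= (-7)R1 → (0, 0, -43/15, -1/3, 22/15)
  clear (3,1): R3 −= (9)R1 → (0, 0, -33/5, -8, 32/5)
pivot(2,2)=-43/15: scale R2 → (0, 0, 1, 5/43, -22/43)
  clear (0,2): R0 −= (1/5)R2 → (1, 0, 0, -1/43, 13/43)
  clear (1,2): R1 −= (-19/15)R2 → (0, 1, 0, -51/43, 18/43)
  clear (3,2): R3 −= (-33/5)R2 → (0, 0, 0, -311/43, 130/43)
pivot(3,3)=-311/43: scale R3 → (0, 0, 0, 1, -130/311)
  clear (0,3): R0 −= (-1/43)R3 → (1, 0, 0, 0, 91/311)
  clear (1,3): R1 −= (-51/43)R3 → (0, 1, 0, 0, -24/311)
  clear (2,3): R2 −= (5/43)R3 → (0, 0, 1, 0, -144/311)

rank = 4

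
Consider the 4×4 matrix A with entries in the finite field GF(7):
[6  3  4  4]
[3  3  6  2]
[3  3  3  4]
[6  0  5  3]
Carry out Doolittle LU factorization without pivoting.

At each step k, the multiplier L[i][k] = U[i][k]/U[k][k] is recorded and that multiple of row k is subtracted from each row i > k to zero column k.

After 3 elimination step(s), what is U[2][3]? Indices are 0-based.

U[2][3] = 2

Step 1: pivot at (0,0) is 6.
  row1 ← row1 − (4)·row0  ⇒  L[1][0]=4, U row1=(0, 5, 4, 0)
  row2 ← row2 − (4)·row0  ⇒  L[2][0]=4, U row2=(0, 5, 1, 2)
  row3 ← row3 − (1)·row0  ⇒  L[3][0]=1, U row3=(0, 4, 1, 6)
Step 2: pivot at (1,1) is 5.
  row2 ← row2 − (1)·row1  ⇒  L[2][1]=1, U row2=(0, 0, 4, 2)
  row3 ← row3 − (5)·row1  ⇒  L[3][1]=5, U row3=(0, 0, 2, 6)
Step 3: pivot at (2,2) is 4.
  row3 ← row3 − (4)·row2  ⇒  L[3][2]=4, U row3=(0, 0, 0, 5)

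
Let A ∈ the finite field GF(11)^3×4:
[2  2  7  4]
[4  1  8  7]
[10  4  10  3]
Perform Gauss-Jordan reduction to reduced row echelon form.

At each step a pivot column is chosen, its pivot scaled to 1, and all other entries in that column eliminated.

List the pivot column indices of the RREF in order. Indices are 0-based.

pivot columns: 0, 1, 2

step 1: normalize row 0 (÷2) = (1, 1, 9, 2)
  row 1: subtract 4×row0 = (0, 8, 5, 10)
  row 2: subtract 10×row0 = (0, 5, 8, 5)
step 2: normalize row 1 (÷8) = (0, 1, 2, 4)
  row 0: subtract 1×row1 = (1, 0, 7, 9)
  row 2: subtract 5×row1 = (0, 0, 9, 7)
step 3: normalize row 2 (÷9) = (0, 0, 1, 2)
  row 0: subtract 7×row2 = (1, 0, 0, 6)
  row 1: subtract 2×row2 = (0, 1, 0, 0)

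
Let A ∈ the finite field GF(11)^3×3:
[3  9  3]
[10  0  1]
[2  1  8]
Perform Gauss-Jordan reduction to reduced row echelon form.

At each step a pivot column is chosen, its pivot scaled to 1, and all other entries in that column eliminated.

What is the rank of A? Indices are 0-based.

[1] R0 /= 3  ⇒  (1, 3, 1)
     R1 -= 10·R0  ⇒  (0, 3, 2)
     R2 -= 2·R0  ⇒  (0, 6, 6)
[2] R1 /= 3  ⇒  (0, 1, 8)
     R0 -= 3·R1  ⇒  (1, 0, 10)
     R2 -= 6·R1  ⇒  (0, 0, 2)
[3] R2 /= 2  ⇒  (0, 0, 1)
     R0 -= 10·R2  ⇒  (1, 0, 0)
     R1 -= 8·R2  ⇒  (0, 1, 0)

rank = 3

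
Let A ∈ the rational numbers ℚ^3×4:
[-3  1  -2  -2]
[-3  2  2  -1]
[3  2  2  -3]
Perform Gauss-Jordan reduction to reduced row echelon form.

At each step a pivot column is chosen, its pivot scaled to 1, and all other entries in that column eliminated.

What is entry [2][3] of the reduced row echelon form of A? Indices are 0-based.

pivot(0,0)=-3: scale R0 → (1, -1/3, 2/3, 2/3)
  clear (1,0): R1 −= (-3)R0 → (0, 1, 4, 1)
  clear (2,0): R2 −= (3)R0 → (0, 3, 0, -5)
pivot(1,1)=1: scale R1 → (0, 1, 4, 1)
  clear (0,1): R0 −= (-1/3)R1 → (1, 0, 2, 1)
  clear (2,1): R2 −= (3)R1 → (0, 0, -12, -8)
pivot(2,2)=-12: scale R2 → (0, 0, 1, 2/3)
  clear (0,2): R0 −= (2)R2 → (1, 0, 0, -1/3)
  clear (1,2): R1 −= (4)R2 → (0, 1, 0, -5/3)

M[2][3] = 2/3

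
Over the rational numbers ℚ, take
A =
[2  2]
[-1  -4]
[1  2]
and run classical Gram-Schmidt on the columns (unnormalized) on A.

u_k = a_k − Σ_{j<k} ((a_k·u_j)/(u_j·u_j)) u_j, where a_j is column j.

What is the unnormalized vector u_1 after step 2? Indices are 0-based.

Step 1: u_0 = a_0 = (2, -1, 1).
Step 2: u_1 = a_1 − (5/3)·u_0 = (-4/3, -7/3, 1/3).

u_1 = (-4/3, -7/3, 1/3)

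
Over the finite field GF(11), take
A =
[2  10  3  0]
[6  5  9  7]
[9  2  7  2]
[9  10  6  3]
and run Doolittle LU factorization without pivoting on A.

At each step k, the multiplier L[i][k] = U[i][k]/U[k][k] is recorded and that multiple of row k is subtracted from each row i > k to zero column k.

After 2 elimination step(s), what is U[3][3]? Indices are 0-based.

k=0: U[0][0]=2
  eliminate (1,0): mult=3, new row 1: (0, 8, 0, 7); set L[1][0]=3
  eliminate (2,0): mult=10, new row 2: (0, 1, 10, 2); set L[2][0]=10
  eliminate (3,0): mult=10, new row 3: (0, 9, 9, 3); set L[3][0]=10
k=1: U[1][1]=8
  eliminate (2,1): mult=7, new row 2: (0, 0, 10, 8); set L[2][1]=7
  eliminate (3,1): mult=8, new row 3: (0, 0, 9, 2); set L[3][1]=8

U[3][3] = 2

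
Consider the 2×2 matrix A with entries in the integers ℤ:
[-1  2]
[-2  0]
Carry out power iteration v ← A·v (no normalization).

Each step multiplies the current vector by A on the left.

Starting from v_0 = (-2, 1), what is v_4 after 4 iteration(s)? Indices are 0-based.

v_4 = (4, 40)

v_0 = (-2, 1).
v_1 = A·v_0 = (4, 4).
v_2 = A·v_1 = (4, -8).
v_3 = A·v_2 = (-20, -8).
v_4 = A·v_3 = (4, 40).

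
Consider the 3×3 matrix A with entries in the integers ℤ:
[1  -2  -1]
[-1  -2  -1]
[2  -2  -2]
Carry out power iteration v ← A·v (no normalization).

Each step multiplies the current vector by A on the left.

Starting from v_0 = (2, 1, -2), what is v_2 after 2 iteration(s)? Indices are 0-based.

v_0 = (2, 1, -2).
v_1 = A·v_0 = (2, -2, 6).
v_2 = A·v_1 = (0, -4, -4).

v_2 = (0, -4, -4)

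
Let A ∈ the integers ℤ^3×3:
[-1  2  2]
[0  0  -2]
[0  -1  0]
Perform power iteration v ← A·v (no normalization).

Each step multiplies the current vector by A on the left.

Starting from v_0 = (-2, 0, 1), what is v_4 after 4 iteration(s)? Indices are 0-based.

v_4 = (-20, 0, 4)

v_0 = (-2, 0, 1).
v_1 = A·v_0 = (4, -2, 0).
v_2 = A·v_1 = (-8, 0, 2).
v_3 = A·v_2 = (12, -4, 0).
v_4 = A·v_3 = (-20, 0, 4).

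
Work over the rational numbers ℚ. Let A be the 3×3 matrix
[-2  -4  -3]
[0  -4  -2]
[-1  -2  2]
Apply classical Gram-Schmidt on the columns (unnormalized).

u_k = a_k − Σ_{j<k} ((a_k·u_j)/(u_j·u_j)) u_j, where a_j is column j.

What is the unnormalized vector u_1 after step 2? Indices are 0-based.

Step 1: u_0 = a_0 = (-2, 0, -1).
Step 2: u_1 = a_1 − (2)·u_0 = (0, -4, 0).

u_1 = (0, -4, 0)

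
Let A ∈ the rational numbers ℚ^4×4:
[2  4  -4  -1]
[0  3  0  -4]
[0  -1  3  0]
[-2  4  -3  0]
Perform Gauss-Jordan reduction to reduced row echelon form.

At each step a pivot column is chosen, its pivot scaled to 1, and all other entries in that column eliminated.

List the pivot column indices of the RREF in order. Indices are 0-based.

step 1: normalize row 0 (÷2) = (1, 2, -2, -1/2)
  row 3: subtract -2×row0 = (0, 8, -7, -1)
step 2: normalize row 1 (÷3) = (0, 1, 0, -4/3)
  row 0: subtract 2×row1 = (1, 0, -2, 13/6)
  row 2: subtract -1×row1 = (0, 0, 3, -4/3)
  row 3: subtract 8×row1 = (0, 0, -7, 29/3)
step 3: normalize row 2 (÷3) = (0, 0, 1, -4/9)
  row 0: subtract -2×row2 = (1, 0, 0, 23/18)
  row 3: subtract -7×row2 = (0, 0, 0, 59/9)
step 4: normalize row 3 (÷59/9) = (0, 0, 0, 1)
  row 0: subtract 23/18×row3 = (1, 0, 0, 0)
  row 1: subtract -4/3×row3 = (0, 1, 0, 0)
  row 2: subtract -4/9×row3 = (0, 0, 1, 0)

pivot columns: 0, 1, 2, 3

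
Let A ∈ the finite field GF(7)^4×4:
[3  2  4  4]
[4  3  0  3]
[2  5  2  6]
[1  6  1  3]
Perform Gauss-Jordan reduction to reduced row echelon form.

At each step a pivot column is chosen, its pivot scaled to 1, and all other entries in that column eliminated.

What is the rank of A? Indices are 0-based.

rank = 3

pivot(0,0)=3: scale R0 → (1, 3, 6, 6)
  clear (1,0): R1 −= (4)R0 → (0, 5, 4, 0)
  clear (2,0): R2 −= (2)R0 → (0, 6, 4, 1)
  clear (3,0): R3 −= (1)R0 → (0, 3, 2, 4)
pivot(1,1)=5: scale R1 → (0, 1, 5, 0)
  clear (0,1): R0 −= (3)R1 → (1, 0, 5, 6)
  clear (2,1): R2 −= (6)R1 → (0, 0, 2, 1)
  clear (3,1): R3 −= (3)R1 → (0, 0, 1, 4)
pivot(2,2)=2: scale R2 → (0, 0, 1, 4)
  clear (0,2): R0 −= (5)R2 → (1, 0, 0, 0)
  clear (1,2): R1 −= (5)R2 → (0, 1, 0, 1)
  clear (3,2): R3 −= (1)R2 → (0, 0, 0, 0)
col 3: no nonzero at/below row 3; advance.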